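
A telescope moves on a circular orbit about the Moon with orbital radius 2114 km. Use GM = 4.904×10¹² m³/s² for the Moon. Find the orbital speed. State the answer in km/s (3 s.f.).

r = 2114 km = 2.114×10⁶ m.
For a circular orbit v = √(μ/r) = √(4.904×10¹² / 2.114×10⁶) = √(2.320×10⁶) = 1523 m/s.
That is 1.523 km/s.

v ≈ 1.52 km/s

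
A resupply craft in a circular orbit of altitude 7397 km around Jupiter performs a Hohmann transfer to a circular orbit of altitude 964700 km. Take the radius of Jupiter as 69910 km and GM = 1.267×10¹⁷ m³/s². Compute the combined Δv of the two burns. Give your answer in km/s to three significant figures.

Δv_total ≈ 21.7 km/s

r₁ = 69910 + 7397 = 77307 km = 7.7307×10⁷ m.
r₂ = 69910 + 964700 = 1034600 km = 1.0346×10⁹ m.
Transfer ellipse a_t = (r₁ + r₂)/2 = 5.560×10⁸ m.
At r₁: circular v_c1 = √(μ/r₁) = 40480 m/s; transfer-perijove v_p = √[μ(2/r₁ − 1/a_t)] = 55230 m/s.
Δv₁ = v_p − v_c1 = 14740 m/s.
At r₂: circular v_c2 = √(μ/r₂) = 11070 m/s; transfer-apojove v_a = √[μ(2/r₂ − 1/a_t)] = 4127 m/s.
Δv₂ = v_c2 − v_a = 6940 m/s.
Total Δv = Δv₁ + Δv₂ = 21680 m/s = 21.68 km/s.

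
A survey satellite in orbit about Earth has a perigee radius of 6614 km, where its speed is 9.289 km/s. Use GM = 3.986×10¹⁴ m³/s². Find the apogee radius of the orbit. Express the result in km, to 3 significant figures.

r_p = 6.614×10⁶ m.
Specific energy ε = v²/2 − μ/r = -1.712×10⁷ J/kg, so a = −μ/(2ε) = 1.164×10⁷ m.
The apsides satisfy r_p + r_a = 2a, so the apogee radius is 2a − r_p = 1.666×10⁷ m = 16664 km.

apogee radius ≈ 16700 km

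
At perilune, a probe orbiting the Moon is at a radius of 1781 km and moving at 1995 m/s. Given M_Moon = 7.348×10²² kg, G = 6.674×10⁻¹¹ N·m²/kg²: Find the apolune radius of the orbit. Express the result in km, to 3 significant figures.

μ = GM = 6.674×10⁻¹¹ × 7.348×10²² = 4.904×10¹² m³/s².
r_p = 1.781×10⁶ m.
Specific energy ε = v²/2 − μ/r = -7.635×10⁵ J/kg, so a = −μ/(2ε) = 3.211×10⁶ m.
The apsides satisfy r_p + r_a = 2a, so the apolune radius is 2a − r_p = 4.642×10⁶ m = 4641.9 km.

apolune radius ≈ 4640 km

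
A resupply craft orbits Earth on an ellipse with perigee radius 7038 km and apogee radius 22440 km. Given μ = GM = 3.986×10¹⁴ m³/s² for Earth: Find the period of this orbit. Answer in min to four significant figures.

Semi-major axis a = (r_p + r_a)/2 = (7038.0 + 22440)/2 = 14739 km = 1.474×10⁷ m.
By Kepler's third law T = 2π√(a³/μ) = 2π × 2.834×10³ = 1.781×10⁴ s.
= 296.8 min.

T ≈ 296.8 min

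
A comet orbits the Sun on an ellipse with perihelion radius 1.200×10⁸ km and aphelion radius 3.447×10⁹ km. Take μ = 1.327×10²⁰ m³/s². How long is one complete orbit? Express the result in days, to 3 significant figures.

T ≈ 15000 days

Semi-major axis a = (r_p + r_a)/2 = (1.2000×10⁸ + 3.4470×10⁹)/2 = 1.7835×10⁹ km = 1.784×10¹² m.
By Kepler's third law T = 2π√(a³/μ) = 2π × 2.068×10⁸ = 1.299×10⁹ s.
= 15040 days.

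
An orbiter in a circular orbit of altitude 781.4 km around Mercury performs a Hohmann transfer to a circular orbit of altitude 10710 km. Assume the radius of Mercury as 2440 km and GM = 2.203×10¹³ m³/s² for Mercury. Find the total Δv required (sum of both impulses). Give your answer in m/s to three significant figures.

Δv_total ≈ 1180 m/s

r₁ = 2440 + 781.4 = 3221.4 km = 3.2214×10⁶ m.
r₂ = 2440 + 10710 = 13150 km = 1.3150×10⁷ m.
Transfer ellipse a_t = (r₁ + r₂)/2 = 8.186×10⁶ m.
At r₁: circular v_c1 = √(μ/r₁) = 2615 m/s; transfer-periherm v_p = √[μ(2/r₁ − 1/a_t)] = 3315 m/s.
Δv₁ = v_p − v_c1 = 699.4 m/s.
At r₂: circular v_c2 = √(μ/r₂) = 1294 m/s; transfer-apoherm v_a = √[μ(2/r₂ − 1/a_t)] = 812.0 m/s.
Δv₂ = v_c2 − v_a = 482.4 m/s.
Total Δv = Δv₁ + Δv₂ = 1182 m/s.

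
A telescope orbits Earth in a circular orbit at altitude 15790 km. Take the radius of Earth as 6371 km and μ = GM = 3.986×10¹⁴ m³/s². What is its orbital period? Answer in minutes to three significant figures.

r = 6371 + 15790 = 22161 km = 2.2161×10⁷ m.
Kepler's third law: T = 2π√(r³/μ) = 2π√((2.216×10⁷)³ / 3.986×10¹⁴).
r³/μ = 2.730×10⁷ s², so T = 2π × 5.225×10³ = 3.283×10⁴ s.
Converting: 3.283×10⁴ s ÷ 60.00 = 547.2 minutes.

T ≈ 547 minutes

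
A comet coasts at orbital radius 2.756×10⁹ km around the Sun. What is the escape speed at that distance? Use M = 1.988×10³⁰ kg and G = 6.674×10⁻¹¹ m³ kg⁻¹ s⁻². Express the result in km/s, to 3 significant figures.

v_esc ≈ 9.81 km/s

μ = GM = 6.674×10⁻¹¹ × 1.988×10³⁰ = 1.327×10²⁰ m³/s².
r = 2.756×10⁹ km = 2.756×10¹² m.
Escape speed v_esc = √(2μ/r) = √(2 × 1.327×10²⁰ / 2.756×10¹²) = √(9.628×10⁷) = 9812 m/s.
= 9.812 km/s.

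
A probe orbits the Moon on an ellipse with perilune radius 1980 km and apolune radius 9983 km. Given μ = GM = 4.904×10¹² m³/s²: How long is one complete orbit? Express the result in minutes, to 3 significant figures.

T ≈ 692 minutes

Semi-major axis a = (r_p + r_a)/2 = (1980.0 + 9983.0)/2 = 5981.5 km = 5.982×10⁶ m.
By Kepler's third law T = 2π√(a³/μ) = 2π × 6.606×10³ = 4.151×10⁴ s.
= 691.8 minutes.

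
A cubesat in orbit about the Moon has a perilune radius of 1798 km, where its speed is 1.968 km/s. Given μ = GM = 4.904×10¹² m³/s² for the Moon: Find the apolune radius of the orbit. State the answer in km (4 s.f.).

apolune radius ≈ 4402 km

r_p = 1.798×10⁶ m.
Specific energy ε = v²/2 − μ/r = -7.910×10⁵ J/kg, so a = −μ/(2ε) = 3.100×10⁶ m.
The apsides satisfy r_p + r_a = 2a, so the apolune radius is 2a − r_p = 4.402×10⁶ m = 4402.0 km.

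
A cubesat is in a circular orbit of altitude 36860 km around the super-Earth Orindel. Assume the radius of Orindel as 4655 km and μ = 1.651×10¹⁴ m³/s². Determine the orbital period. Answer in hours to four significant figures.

r = 4655 + 36860 = 41515 km = 4.1515×10⁷ m.
Kepler's third law: T = 2π√(r³/μ) = 2π√((4.152×10⁷)³ / 1.651×10¹⁴).
r³/μ = 4.334×10⁸ s², so T = 2π × 2.082×10⁴ = 1.308×10⁵ s.
Converting: 1.308×10⁵ s ÷ 3600 = 36.33 hours.

T ≈ 36.33 hours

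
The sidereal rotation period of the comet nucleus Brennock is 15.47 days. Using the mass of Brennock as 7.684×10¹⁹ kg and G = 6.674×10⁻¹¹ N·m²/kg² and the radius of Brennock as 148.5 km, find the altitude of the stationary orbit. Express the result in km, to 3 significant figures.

h_sync ≈ 6000 km

μ = GM = 6.674×10⁻¹¹ × 7.684×10¹⁹ = 5.128×10⁹ m³/s².
T = 15.47 days = 1.337×10⁶ s.
A synchronous orbit has period T, so by Kepler's third law a = (μT²/4π²)^(1/3).
μT²/4π² = 5.128×10⁹ × (1.337×10⁶)² / 39.48 = 2.321×10²⁰ m³.
a = 6.145×10⁶ m = 6145.3 km.
Altitude h = a − R = 6145.3 − 148.5 = 5996.8 km.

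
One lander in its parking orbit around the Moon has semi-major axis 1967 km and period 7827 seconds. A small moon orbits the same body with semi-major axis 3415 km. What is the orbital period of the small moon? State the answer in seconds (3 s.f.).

Kepler's third law: T² ∝ a³, so T₂ = T₁ (a₂/a₁)^(3/2).
a₂/a₁ = 1.736, (a₂/a₁)^(3/2) = 2.288.
T₂ = 7827 × 2.288 = 17910 seconds.

T₂ ≈ 17900 seconds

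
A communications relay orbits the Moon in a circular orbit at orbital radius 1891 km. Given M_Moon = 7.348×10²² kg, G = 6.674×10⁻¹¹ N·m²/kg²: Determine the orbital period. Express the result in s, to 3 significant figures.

μ = GM = 6.674×10⁻¹¹ × 7.348×10²² = 4.904×10¹² m³/s².
r = 1891 km = 1.891×10⁶ m.
Kepler's third law: T = 2π√(r³/μ) = 2π√((1.891×10⁶)³ / 4.904×10¹²).
r³/μ = 1.379×10⁶ s², so T = 2π × 1.174×10³ = 7.378×10³ s.

T ≈ 7380 s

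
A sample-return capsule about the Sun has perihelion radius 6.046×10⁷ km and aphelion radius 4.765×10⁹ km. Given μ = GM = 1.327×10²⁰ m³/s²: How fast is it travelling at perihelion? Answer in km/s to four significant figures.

v ≈ 65.84 km/s

Semi-major axis a = (r_p + r_a)/2 = 2.4127×10⁹ km = 2.413×10¹² m.
Vis-viva: v² = μ(2/r − 1/a) = 1.327×10²⁰ × (3.308×10⁻¹¹ − 4.145×10⁻¹³) = 4.335×10⁹ m²/s².
v = 65840 m/s = 65.84 km/s.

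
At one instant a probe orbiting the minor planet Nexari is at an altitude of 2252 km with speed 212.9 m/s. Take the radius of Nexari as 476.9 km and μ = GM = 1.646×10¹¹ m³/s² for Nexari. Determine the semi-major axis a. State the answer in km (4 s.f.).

a ≈ 2186 km

r = 476.9 + 2252 = 2728.9 km = 2.729×10⁶ m.
Specific orbital energy ε = v²/2 − μ/r = (212.9)²/2 − 1.646×10¹¹/2.729×10⁶ = -3.765×10⁴ J/kg.
Since ε = −μ/(2a), a = −μ/(2ε) = 2.186×10⁶ m = 2185.7 km.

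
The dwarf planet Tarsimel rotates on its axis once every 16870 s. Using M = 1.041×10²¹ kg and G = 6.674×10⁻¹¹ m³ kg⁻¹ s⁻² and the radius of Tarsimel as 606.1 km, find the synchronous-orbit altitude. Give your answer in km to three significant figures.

μ = GM = 6.674×10⁻¹¹ × 1.041×10²¹ = 6.948×10¹⁰ m³/s².
A synchronous orbit has period T, so by Kepler's third law a = (μT²/4π²)^(1/3).
μT²/4π² = 6.948×10¹⁰ × (1.687×10⁴)² / 39.48 = 5.008×10¹⁷ m³.
a = 7.941×10⁵ m = 794.15 km.
Altitude h = a − R = 794.15 − 606.1 = 188.05 km.

h_sync ≈ 188 km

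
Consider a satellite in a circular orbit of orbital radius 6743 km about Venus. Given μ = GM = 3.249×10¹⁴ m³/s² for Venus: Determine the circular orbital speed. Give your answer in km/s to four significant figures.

r = 6743 km = 6.743×10⁶ m.
For a circular orbit v = √(μ/r) = √(3.249×10¹⁴ / 6.743×10⁶) = √(4.818×10⁷) = 6941 m/s.
That is 6.941 km/s.

v ≈ 6.941 km/s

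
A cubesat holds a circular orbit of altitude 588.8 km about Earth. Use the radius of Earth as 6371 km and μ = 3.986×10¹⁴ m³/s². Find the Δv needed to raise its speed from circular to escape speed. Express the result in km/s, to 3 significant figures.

r = 6371 + 588.8 = 6959.8 km = 6.9598×10⁶ m.
Circular speed v_c = √(μ/r) = 7568 m/s.
Escape speed v_esc = √(2μ/r) = √2 × v_c = 10700 m/s.
Δv = v_esc − v_c = 3135 m/s = 3.135 km/s.

Δv ≈ 3.13 km/s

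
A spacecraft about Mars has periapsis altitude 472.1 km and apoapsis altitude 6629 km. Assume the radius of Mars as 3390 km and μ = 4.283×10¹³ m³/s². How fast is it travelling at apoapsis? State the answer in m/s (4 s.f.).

v ≈ 1542 m/s

r_p = 3390 + 472.1 = 3862.1 km = 3.8621×10⁶ m.
r_a = 3390 + 6629 = 10019 km = 1.0019×10⁷ m.
Semi-major axis a = (r_p + r_a)/2 = 6940.6 km = 6.941×10⁶ m.
Vis-viva: v² = μ(2/r − 1/a) = 4.283×10¹³ × (1.996×10⁻⁷ − 1.441×10⁻⁷) = 2.379×10⁶ m²/s².
v = 1542 m/s.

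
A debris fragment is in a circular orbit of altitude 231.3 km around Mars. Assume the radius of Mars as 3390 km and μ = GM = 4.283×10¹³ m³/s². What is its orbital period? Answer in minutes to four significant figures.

T ≈ 110.3 minutes

r = 3390 + 231.3 = 3621.3 km = 3.6213×10⁶ m.
Kepler's third law: T = 2π√(r³/μ) = 2π√((3.621×10⁶)³ / 4.283×10¹³).
r³/μ = 1.109×10⁶ s², so T = 2π × 1.053×10³ = 6.616×10³ s.
Converting: 6.616×10³ s ÷ 60.00 = 110.3 minutes.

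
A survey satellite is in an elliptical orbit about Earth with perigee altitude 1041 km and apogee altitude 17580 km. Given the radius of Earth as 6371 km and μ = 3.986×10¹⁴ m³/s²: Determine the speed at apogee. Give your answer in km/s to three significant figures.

r_p = 6371 + 1041 = 7412.0 km = 7.4120×10⁶ m.
r_a = 6371 + 17580 = 23951 km = 2.3951×10⁷ m.
Semi-major axis a = (r_p + r_a)/2 = 15682 km = 1.568×10⁷ m.
Vis-viva: v² = μ(2/r − 1/a) = 3.986×10¹⁴ × (8.350×10⁻⁸ − 6.377×10⁻⁸) = 7.866×10⁶ m²/s².
v = 2805 m/s = 2.805 km/s.

v ≈ 2.80 km/s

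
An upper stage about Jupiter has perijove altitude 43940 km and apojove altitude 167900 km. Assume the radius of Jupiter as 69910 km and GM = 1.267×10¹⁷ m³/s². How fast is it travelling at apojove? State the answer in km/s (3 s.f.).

v ≈ 18.6 km/s

r_p = 69910 + 43940 = 113850 km = 1.1385×10⁸ m.
r_a = 69910 + 167900 = 237810 km = 2.3781×10⁸ m.
Semi-major axis a = (r_p + r_a)/2 = 1.7583×10⁵ km = 1.758×10⁸ m.
Vis-viva: v² = μ(2/r − 1/a) = 1.267×10¹⁷ × (8.410×10⁻⁹ − 5.687×10⁻⁹) = 3.450×10⁸ m²/s².
v = 18570 m/s = 18.57 km/s.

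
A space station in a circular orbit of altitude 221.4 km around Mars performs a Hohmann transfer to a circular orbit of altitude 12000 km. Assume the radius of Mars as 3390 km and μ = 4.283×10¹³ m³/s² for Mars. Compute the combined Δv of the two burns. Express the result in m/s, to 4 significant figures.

r₁ = 3390 + 221.4 = 3611.4 km = 3.6114×10⁶ m.
r₂ = 3390 + 12000 = 15390 km = 1.5390×10⁷ m.
Transfer ellipse a_t = (r₁ + r₂)/2 = 9.501×10⁶ m.
At r₁: circular v_c1 = √(μ/r₁) = 3444 m/s; transfer-periapsis v_p = √[μ(2/r₁ − 1/a_t)] = 4383 m/s.
Δv₁ = v_p − v_c1 = 939.3 m/s.
At r₂: circular v_c2 = √(μ/r₂) = 1668 m/s; transfer-apoapsis v_a = √[μ(2/r₂ − 1/a_t)] = 1029 m/s.
Δv₂ = v_c2 − v_a = 639.7 m/s.
Total Δv = Δv₁ + Δv₂ = 1579 m/s.

Δv_total ≈ 1579 m/s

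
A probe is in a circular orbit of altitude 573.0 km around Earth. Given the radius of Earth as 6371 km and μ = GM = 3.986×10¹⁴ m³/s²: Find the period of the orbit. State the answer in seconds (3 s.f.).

r = 6371 + 573.0 = 6944.0 km = 6.9440×10⁶ m.
Kepler's third law: T = 2π√(r³/μ) = 2π√((6.944×10⁶)³ / 3.986×10¹⁴).
r³/μ = 8.400×10⁵ s², so T = 2π × 9.165×10² = 5.759×10³ s.

T ≈ 5760 seconds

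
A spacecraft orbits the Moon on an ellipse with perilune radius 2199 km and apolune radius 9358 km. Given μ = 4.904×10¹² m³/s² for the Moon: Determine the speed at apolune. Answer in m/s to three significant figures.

Semi-major axis a = (r_p + r_a)/2 = 5778.5 km = 5.778×10⁶ m.
Vis-viva: v² = μ(2/r − 1/a) = 4.904×10¹² × (2.137×10⁻⁷ − 1.731×10⁻⁷) = 1.994×10⁵ m²/s².
v = 446.6 m/s.

v ≈ 447 m/s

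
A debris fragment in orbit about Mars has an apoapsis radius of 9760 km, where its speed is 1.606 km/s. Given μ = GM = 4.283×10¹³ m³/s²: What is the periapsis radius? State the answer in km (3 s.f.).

r_a = 9.760×10⁶ m.
Specific energy ε = v²/2 − μ/r = -3.099×10⁶ J/kg, so a = −μ/(2ε) = 6.911×10⁶ m.
The apsides satisfy r_p + r_a = 2a, so the periapsis radius is 2a − r_a = 4.062×10⁶ m = 4061.9 km.

periapsis radius ≈ 4060 km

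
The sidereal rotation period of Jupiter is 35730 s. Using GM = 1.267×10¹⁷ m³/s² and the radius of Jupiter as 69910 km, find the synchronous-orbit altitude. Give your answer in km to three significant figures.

A synchronous orbit has period T, so by Kepler's third law a = (μT²/4π²)^(1/3).
μT²/4π² = 1.267×10¹⁷ × (3.573×10⁴)² / 39.48 = 4.097×10²⁴ m³.
a = 1.600×10⁸ m = 1.6002×10⁵ km.
Altitude h = a − R = 1.6002×10⁵ − 69910 = 90105 km.

h_sync ≈ 90100 km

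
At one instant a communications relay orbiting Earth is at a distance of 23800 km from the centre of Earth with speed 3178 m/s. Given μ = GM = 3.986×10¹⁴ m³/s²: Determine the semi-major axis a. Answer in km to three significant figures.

r = 2.380×10⁷ m.
Vis-viva rearranged: 1/a = 2/r − v²/μ = 8.403×10⁻⁸ − 2.534×10⁻⁸ = 5.870×10⁻⁸ m⁻¹.
a = 1.704×10⁷ m = 17037 km.

a ≈ 17000 km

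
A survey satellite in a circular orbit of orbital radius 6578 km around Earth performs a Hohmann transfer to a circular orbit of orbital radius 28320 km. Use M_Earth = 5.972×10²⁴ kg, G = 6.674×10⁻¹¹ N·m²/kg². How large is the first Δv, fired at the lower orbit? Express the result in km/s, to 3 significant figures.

Δv ≈ 2.13 km/s

μ = GM = 6.674×10⁻¹¹ × 5.972×10²⁴ = 3.986×10¹⁴ m³/s².
r₁ = 6578 km = 6.578×10⁶ m.
r₂ = 28320 km = 2.832×10⁷ m.
Transfer ellipse a_t = (r₁ + r₂)/2 = 1.745×10⁷ m.
At r₁: circular v_c1 = √(μ/r₁) = 7784 m/s; transfer-perigee v_p = √[μ(2/r₁ − 1/a_t)] = 9917 m/s.
Δv₁ = v_p − v_c1 = 2133 m/s.
= 2.133 km/s.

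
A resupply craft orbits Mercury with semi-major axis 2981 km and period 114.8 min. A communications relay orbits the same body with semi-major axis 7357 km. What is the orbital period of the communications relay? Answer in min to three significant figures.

Kepler's third law: T² ∝ a³, so T₂ = T₁ (a₂/a₁)^(3/2).
a₂/a₁ = 2.468, (a₂/a₁)^(3/2) = 3.877.
T₂ = 114.8 × 3.877 = 445.1 min.

T₂ ≈ 445 min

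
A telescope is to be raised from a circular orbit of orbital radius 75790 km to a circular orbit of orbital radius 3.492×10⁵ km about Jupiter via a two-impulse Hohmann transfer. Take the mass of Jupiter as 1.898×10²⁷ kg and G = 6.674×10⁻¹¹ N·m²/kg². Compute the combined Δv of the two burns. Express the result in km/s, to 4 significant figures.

Δv_total ≈ 19.20 km/s

μ = GM = 6.674×10⁻¹¹ × 1.898×10²⁷ = 1.267×10¹⁷ m³/s².
r₁ = 75790 km = 7.579×10⁷ m.
r₂ = 3.492×10⁵ km = 3.492×10⁸ m.
Transfer ellipse a_t = (r₁ + r₂)/2 = 2.125×10⁸ m.
At r₁: circular v_c1 = √(μ/r₁) = 40880 m/s; transfer-perijove v_p = √[μ(2/r₁ − 1/a_t)] = 52410 m/s.
Δv₁ = v_p − v_c1 = 11530 m/s.
At r₂: circular v_c2 = √(μ/r₂) = 19050 m/s; transfer-apojove v_a = √[μ(2/r₂ − 1/a_t)] = 11370 m/s.
Δv₂ = v_c2 − v_a = 7671 m/s.
Total Δv = Δv₁ + Δv₂ = 19200 m/s = 19.20 km/s.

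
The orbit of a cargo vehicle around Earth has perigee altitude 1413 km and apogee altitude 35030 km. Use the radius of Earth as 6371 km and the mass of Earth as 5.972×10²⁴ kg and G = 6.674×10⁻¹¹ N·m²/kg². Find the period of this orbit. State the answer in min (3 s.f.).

μ = GM = 6.674×10⁻¹¹ × 5.972×10²⁴ = 3.986×10¹⁴ m³/s².
r_p = 6371 + 1413 = 7784.0 km = 7.7840×10⁶ m.
r_a = 6371 + 35030 = 41401 km = 4.1401×10⁷ m.
Semi-major axis a = (r_p + r_a)/2 = (7784.0 + 41401)/2 = 24592 km = 2.459×10⁷ m.
By Kepler's third law T = 2π√(a³/μ) = 2π × 6.109×10³ = 3.838×10⁴ s.
= 639.7 min.

T ≈ 640 min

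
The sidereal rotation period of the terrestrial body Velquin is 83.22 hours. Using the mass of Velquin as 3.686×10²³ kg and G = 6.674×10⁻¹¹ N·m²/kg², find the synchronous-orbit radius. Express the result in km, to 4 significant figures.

r_sync ≈ 38240 km

μ = GM = 6.674×10⁻¹¹ × 3.686×10²³ = 2.460×10¹³ m³/s².
T = 83.22 hours = 2.996×10⁵ s.
A synchronous orbit has period T, so by Kepler's third law a = (μT²/4π²)^(1/3).
μT²/4π² = 2.460×10¹³ × (2.996×10⁵)² / 39.48 = 5.593×10²² m³.
a = 3.824×10⁷ m = 38243 km.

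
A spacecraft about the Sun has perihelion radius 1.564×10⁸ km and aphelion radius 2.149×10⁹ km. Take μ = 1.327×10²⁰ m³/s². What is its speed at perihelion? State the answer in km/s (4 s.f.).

v ≈ 39.77 km/s

Semi-major axis a = (r_p + r_a)/2 = 1.1527×10⁹ km = 1.153×10¹² m.
Vis-viva: v² = μ(2/r − 1/a) = 1.327×10²⁰ × (1.279×10⁻¹¹ − 8.675×10⁻¹³) = 1.582×10⁹ m²/s².
v = 39770 m/s = 39.77 km/s.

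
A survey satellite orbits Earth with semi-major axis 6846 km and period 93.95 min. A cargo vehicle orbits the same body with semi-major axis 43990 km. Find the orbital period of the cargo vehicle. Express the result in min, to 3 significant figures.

T₂ ≈ 1530 min

Kepler's third law: T² ∝ a³, so T₂ = T₁ (a₂/a₁)^(3/2).
a₂/a₁ = 6.426, (a₂/a₁)^(3/2) = 16.29.
T₂ = 93.95 × 16.29 = 1530 min.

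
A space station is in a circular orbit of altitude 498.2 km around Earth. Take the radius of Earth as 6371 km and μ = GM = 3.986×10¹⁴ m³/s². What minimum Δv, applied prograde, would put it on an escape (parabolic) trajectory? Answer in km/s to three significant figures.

Δv ≈ 3.16 km/s

r = 6371 + 498.2 = 6869.2 km = 6.8692×10⁶ m.
Circular speed v_c = √(μ/r) = 7618 m/s.
Escape speed v_esc = √(2μ/r) = √2 × v_c = 10770 m/s.
Δv = v_esc − v_c = 3155 m/s = 3.155 km/s.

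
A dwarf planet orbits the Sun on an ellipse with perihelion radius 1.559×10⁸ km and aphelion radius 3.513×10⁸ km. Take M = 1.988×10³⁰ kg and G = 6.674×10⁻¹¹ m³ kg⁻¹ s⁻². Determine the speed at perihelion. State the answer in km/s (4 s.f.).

μ = GM = 6.674×10⁻¹¹ × 1.988×10³⁰ = 1.327×10²⁰ m³/s².
Semi-major axis a = (r_p + r_a)/2 = 2.5360×10⁸ km = 2.536×10¹¹ m.
Vis-viva: v² = μ(2/r − 1/a) = 1.327×10²⁰ × (1.283×10⁻¹¹ − 3.943×10⁻¹²) = 1.179×10⁹ m²/s².
v = 34340 m/s = 34.34 km/s.

v ≈ 34.34 km/s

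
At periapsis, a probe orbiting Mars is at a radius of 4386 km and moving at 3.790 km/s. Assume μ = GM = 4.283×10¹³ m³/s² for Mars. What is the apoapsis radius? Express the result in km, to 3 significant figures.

r_p = 4.386×10⁶ m.
Specific energy ε = v²/2 − μ/r = -2.583×10⁶ J/kg, so a = −μ/(2ε) = 8.290×10⁶ m.
The apsides satisfy r_p + r_a = 2a, so the apoapsis radius is 2a − r_p = 1.219×10⁷ m = 12195 km.

apoapsis radius ≈ 12200 km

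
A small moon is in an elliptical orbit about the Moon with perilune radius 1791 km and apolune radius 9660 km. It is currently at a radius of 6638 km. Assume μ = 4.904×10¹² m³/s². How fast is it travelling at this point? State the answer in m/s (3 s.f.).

v ≈ 788 m/s

Semi-major axis a = (r_p + r_a)/2 = 5725.5 km = 5.726×10⁶ m.
Vis-viva: v² = μ(2/r − 1/a) = 4.904×10¹² × (3.013×10⁻⁷ − 1.747×10⁻⁷) = 6.210×10⁵ m²/s².
v = 788.1 m/s.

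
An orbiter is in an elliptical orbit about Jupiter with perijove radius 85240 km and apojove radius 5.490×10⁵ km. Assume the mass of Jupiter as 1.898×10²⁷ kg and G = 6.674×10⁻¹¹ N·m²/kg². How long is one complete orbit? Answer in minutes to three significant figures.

μ = GM = 6.674×10⁻¹¹ × 1.898×10²⁷ = 1.267×10¹⁷ m³/s².
Semi-major axis a = (r_p + r_a)/2 = (85240 + 5.4900×10⁵)/2 = 3.1712×10⁵ km = 3.171×10⁸ m.
By Kepler's third law T = 2π√(a³/μ) = 2π × 1.587×10⁴ = 9.970×10⁴ s.
= 1662 minutes.

T ≈ 1660 minutes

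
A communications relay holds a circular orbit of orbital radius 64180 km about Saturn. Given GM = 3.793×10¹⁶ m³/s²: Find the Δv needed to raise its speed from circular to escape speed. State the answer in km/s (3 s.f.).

r = 64180 km = 6.418×10⁷ m.
Circular speed v_c = √(μ/r) = 24310 m/s.
Escape speed v_esc = √(2μ/r) = √2 × v_c = 34380 m/s.
Δv = v_esc − v_c = 10070 m/s = 10.07 km/s.

Δv ≈ 10.1 km/s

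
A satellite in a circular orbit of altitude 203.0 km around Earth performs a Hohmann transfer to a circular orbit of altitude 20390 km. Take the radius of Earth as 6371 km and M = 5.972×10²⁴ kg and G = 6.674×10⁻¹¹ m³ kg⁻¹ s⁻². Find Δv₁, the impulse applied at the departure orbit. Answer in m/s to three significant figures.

Δv ≈ 2080 m/s

μ = GM = 6.674×10⁻¹¹ × 5.972×10²⁴ = 3.986×10¹⁴ m³/s².
r₁ = 6371 + 203.0 = 6574.0 km = 6.5740×10⁶ m.
r₂ = 6371 + 20390 = 26761 km = 2.6761×10⁷ m.
Transfer ellipse a_t = (r₁ + r₂)/2 = 1.667×10⁷ m.
At r₁: circular v_c1 = √(μ/r₁) = 7786 m/s; transfer-perigee v_p = √[μ(2/r₁ − 1/a_t)] = 9866 m/s.
Δv₁ = v_p − v_c1 = 2080 m/s.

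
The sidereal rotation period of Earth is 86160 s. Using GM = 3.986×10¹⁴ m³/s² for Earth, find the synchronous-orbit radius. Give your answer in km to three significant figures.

r_sync ≈ 42200 km

A synchronous orbit has period T, so by Kepler's third law a = (μT²/4π²)^(1/3).
μT²/4π² = 3.986×10¹⁴ × (8.616×10⁴)² / 39.48 = 7.495×10²² m³.
a = 4.216×10⁷ m = 42163 km.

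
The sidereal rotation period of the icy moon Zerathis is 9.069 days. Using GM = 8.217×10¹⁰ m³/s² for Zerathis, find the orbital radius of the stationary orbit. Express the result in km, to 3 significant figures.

r_sync ≈ 10900 km

T = 9.069 days = 7.836×10⁵ s.
A synchronous orbit has period T, so by Kepler's third law a = (μT²/4π²)^(1/3).
μT²/4π² = 8.217×10¹⁰ × (7.836×10⁵)² / 39.48 = 1.278×10²¹ m³.
a = 1.085×10⁷ m = 10852 km.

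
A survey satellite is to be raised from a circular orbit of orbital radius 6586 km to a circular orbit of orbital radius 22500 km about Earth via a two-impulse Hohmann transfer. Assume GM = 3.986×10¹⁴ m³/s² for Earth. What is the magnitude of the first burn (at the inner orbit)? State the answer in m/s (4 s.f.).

r₁ = 6586 km = 6.586×10⁶ m.
r₂ = 22500 km = 2.250×10⁷ m.
Transfer ellipse a_t = (r₁ + r₂)/2 = 1.454×10⁷ m.
At r₁: circular v_c1 = √(μ/r₁) = 7780 m/s; transfer-perigee v_p = √[μ(2/r₁ − 1/a_t)] = 9677 m/s.
Δv₁ = v_p − v_c1 = 1897 m/s.

Δv ≈ 1897 m/s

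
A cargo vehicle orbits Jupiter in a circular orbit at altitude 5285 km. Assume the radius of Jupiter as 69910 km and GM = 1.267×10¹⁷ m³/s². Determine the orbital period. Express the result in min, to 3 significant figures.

T ≈ 192 min

r = 69910 + 5285 = 75195 km = 7.5195×10⁷ m.
Kepler's third law: T = 2π√(r³/μ) = 2π√((7.520×10⁷)³ / 1.267×10¹⁷).
r³/μ = 3.356×10⁶ s², so T = 2π × 1.832×10³ = 1.151×10⁴ s.
Converting: 1.151×10⁴ s ÷ 60.00 = 191.8 min.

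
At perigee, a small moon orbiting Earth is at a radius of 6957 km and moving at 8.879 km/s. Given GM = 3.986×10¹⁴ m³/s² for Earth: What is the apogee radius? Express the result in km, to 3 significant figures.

apogee radius ≈ 15300 km

r_p = 6.957×10⁶ m.
Specific energy ε = v²/2 − μ/r = -1.788×10⁷ J/kg, so a = −μ/(2ε) = 1.115×10⁷ m.
The apsides satisfy r_p + r_a = 2a, so the apogee radius is 2a − r_p = 1.534×10⁷ m = 15340 km.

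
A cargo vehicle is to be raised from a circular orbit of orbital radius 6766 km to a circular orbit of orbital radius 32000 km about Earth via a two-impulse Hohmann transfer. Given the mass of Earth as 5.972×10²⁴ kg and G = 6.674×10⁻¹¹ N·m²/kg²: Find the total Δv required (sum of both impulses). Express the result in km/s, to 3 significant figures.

μ = GM = 6.674×10⁻¹¹ × 5.972×10²⁴ = 3.986×10¹⁴ m³/s².
r₁ = 6766 km = 6.766×10⁶ m.
r₂ = 32000 km = 3.200×10⁷ m.
Transfer ellipse a_t = (r₁ + r₂)/2 = 1.938×10⁷ m.
At r₁: circular v_c1 = √(μ/r₁) = 7675 m/s; transfer-perigee v_p = √[μ(2/r₁ − 1/a_t)] = 9862 m/s.
Δv₁ = v_p − v_c1 = 2187 m/s.
At r₂: circular v_c2 = √(μ/r₂) = 3529 m/s; transfer-apogee v_a = √[μ(2/r₂ − 1/a_t)] = 2085 m/s.
Δv₂ = v_c2 − v_a = 1444 m/s.
Total Δv = Δv₁ + Δv₂ = 3631 m/s = 3.631 km/s.

Δv_total ≈ 3.63 km/s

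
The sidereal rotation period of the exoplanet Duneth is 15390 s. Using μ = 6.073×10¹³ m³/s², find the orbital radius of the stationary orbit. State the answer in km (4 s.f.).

A synchronous orbit has period T, so by Kepler's third law a = (μT²/4π²)^(1/3).
μT²/4π² = 6.073×10¹³ × (1.539×10⁴)² / 39.48 = 3.644×10²⁰ m³.
a = 7.142×10⁶ m = 7142.3 km.

r_sync ≈ 7142 km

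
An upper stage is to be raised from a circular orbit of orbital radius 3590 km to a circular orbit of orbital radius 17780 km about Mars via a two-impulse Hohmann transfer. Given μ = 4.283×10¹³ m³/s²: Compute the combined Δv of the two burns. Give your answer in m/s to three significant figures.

r₁ = 3590 km = 3.590×10⁶ m.
r₂ = 17780 km = 1.778×10⁷ m.
Transfer ellipse a_t = (r₁ + r₂)/2 = 1.068×10⁷ m.
At r₁: circular v_c1 = √(μ/r₁) = 3454 m/s; transfer-periapsis v_p = √[μ(2/r₁ − 1/a_t)] = 4456 m/s.
Δv₁ = v_p − v_c1 = 1002 m/s.
At r₂: circular v_c2 = √(μ/r₂) = 1552 m/s; transfer-apoapsis v_a = √[μ(2/r₂ − 1/a_t)] = 899.6 m/s.
Δv₂ = v_c2 − v_a = 652.4 m/s.
Total Δv = Δv₁ + Δv₂ = 1654 m/s.

Δv_total ≈ 1650 m/s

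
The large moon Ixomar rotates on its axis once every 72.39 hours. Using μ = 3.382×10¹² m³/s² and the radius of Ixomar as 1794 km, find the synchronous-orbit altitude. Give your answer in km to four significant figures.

h_sync ≈ 16190 km

T = 72.39 hours = 2.606×10⁵ s.
A synchronous orbit has period T, so by Kepler's third law a = (μT²/4π²)^(1/3).
μT²/4π² = 3.382×10¹² × (2.606×10⁵)² / 39.48 = 5.818×10²¹ m³.
a = 1.799×10⁷ m = 17986 km.
Altitude h = a − R = 17986 − 1794 = 16192 km.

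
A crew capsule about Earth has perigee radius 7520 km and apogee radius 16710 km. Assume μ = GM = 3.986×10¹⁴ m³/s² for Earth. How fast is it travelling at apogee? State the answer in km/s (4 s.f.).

v ≈ 3.848 km/s

Semi-major axis a = (r_p + r_a)/2 = 12115 km = 1.212×10⁷ m.
Vis-viva: v² = μ(2/r − 1/a) = 3.986×10¹⁴ × (1.197×10⁻⁷ − 8.254×10⁻⁸) = 1.481×10⁷ m²/s².
v = 3848 m/s = 3.848 km/s.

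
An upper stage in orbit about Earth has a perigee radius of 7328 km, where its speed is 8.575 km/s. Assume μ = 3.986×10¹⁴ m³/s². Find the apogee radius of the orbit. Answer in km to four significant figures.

apogee radius ≈ 15280 km

r_p = 7.328×10⁶ m.
Specific energy ε = v²/2 − μ/r = -1.763×10⁷ J/kg, so a = −μ/(2ε) = 1.131×10⁷ m.
The apsides satisfy r_p + r_a = 2a, so the apogee radius is 2a − r_p = 1.528×10⁷ m = 15283 km.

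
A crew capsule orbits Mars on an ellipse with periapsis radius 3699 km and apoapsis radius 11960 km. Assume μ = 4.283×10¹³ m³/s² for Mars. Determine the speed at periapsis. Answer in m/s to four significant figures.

v ≈ 4206 m/s

Semi-major axis a = (r_p + r_a)/2 = 7829.5 km = 7.830×10⁶ m.
Vis-viva: v² = μ(2/r − 1/a) = 4.283×10¹³ × (5.407×10⁻⁷ − 1.277×10⁻⁷) = 1.769×10⁷ m²/s².
v = 4206 m/s.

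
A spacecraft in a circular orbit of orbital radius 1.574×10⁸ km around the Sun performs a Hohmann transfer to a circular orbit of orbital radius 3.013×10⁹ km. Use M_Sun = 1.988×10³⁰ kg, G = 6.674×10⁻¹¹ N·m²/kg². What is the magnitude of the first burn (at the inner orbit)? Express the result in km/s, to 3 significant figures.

μ = GM = 6.674×10⁻¹¹ × 1.988×10³⁰ = 1.327×10²⁰ m³/s².
r₁ = 1.574×10⁸ km = 1.574×10¹¹ m.
r₂ = 3.013×10⁹ km = 3.013×10¹² m.
Transfer ellipse a_t = (r₁ + r₂)/2 = 1.585×10¹² m.
At r₁: circular v_c1 = √(μ/r₁) = 29030 m/s; transfer-perihelion v_p = √[μ(2/r₁ − 1/a_t)] = 40030 m/s.
Δv₁ = v_p − v_c1 = 10990 m/s.
= 10.99 km/s.

Δv ≈ 11.0 km/s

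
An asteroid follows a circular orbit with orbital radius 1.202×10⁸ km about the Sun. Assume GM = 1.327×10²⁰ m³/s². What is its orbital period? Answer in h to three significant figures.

r = 1.202×10⁸ km = 1.202×10¹¹ m.
Kepler's third law: T = 2π√(r³/μ) = 2π√((1.202×10¹¹)³ / 1.327×10²⁰).
r³/μ = 1.309×10¹³ s², so T = 2π × 3.618×10⁶ = 2.273×10⁷ s.
Converting: 2.273×10⁷ s ÷ 3600 = 6314 h.

T ≈ 6310 h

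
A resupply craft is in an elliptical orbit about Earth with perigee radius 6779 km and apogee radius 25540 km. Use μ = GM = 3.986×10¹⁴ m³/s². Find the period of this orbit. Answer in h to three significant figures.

Semi-major axis a = (r_p + r_a)/2 = (6779.0 + 25540)/2 = 16160 km = 1.616×10⁷ m.
By Kepler's third law T = 2π√(a³/μ) = 2π × 3.254×10³ = 2.044×10⁴ s.
= 5.679 h.

T ≈ 5.68 h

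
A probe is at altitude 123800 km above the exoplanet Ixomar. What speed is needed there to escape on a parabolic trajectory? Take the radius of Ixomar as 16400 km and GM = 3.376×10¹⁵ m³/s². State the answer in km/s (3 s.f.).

v_esc ≈ 6.94 km/s

r = 16400 + 123800 = 140200 km = 1.4020×10⁸ m.
Escape speed v_esc = √(2μ/r) = √(2 × 3.376×10¹⁵ / 1.402×10⁸) = √(4.816×10⁷) = 6940 m/s.
= 6.940 km/s.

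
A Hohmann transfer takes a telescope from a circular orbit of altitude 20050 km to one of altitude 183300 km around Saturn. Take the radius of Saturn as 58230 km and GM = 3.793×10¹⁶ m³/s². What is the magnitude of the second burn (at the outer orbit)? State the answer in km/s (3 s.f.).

r₁ = 58230 + 20050 = 78280 km = 7.8280×10⁷ m.
r₂ = 58230 + 183300 = 241530 km = 2.4153×10⁸ m.
Transfer ellipse a_t = (r₁ + r₂)/2 = 1.599×10⁸ m.
At r₁: circular v_c1 = √(μ/r₁) = 22010 m/s; transfer-perikrone v_p = √[μ(2/r₁ − 1/a_t)] = 27050 m/s.
At r₂: circular v_c2 = √(μ/r₂) = 12530 m/s; transfer-apokrone v_a = √[μ(2/r₂ − 1/a_t)] = 8768 m/s.
Δv₂ = v_c2 − v_a = 3764 m/s.
= 3.764 km/s.

Δv ≈ 3.76 km/s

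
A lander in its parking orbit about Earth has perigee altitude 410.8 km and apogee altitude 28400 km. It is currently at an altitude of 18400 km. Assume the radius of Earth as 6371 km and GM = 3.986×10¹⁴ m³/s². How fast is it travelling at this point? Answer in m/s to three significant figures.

v ≈ 3610 m/s

r_p = 6371 + 410.8 = 6781.8 km = 6.7818×10⁶ m.
r_a = 6371 + 28400 = 34771 km = 3.4771×10⁷ m.
r = 6371 + 18400 = 24771 km = 2.477×10⁷ m.
Semi-major axis a = (r_p + r_a)/2 = 20776 km = 2.078×10⁷ m.
Vis-viva: v² = μ(2/r − 1/a) = 3.986×10¹⁴ × (8.074×10⁻⁸ − 4.813×10⁻⁸) = 1.300×10⁷ m²/s².
v = 3605 m/s.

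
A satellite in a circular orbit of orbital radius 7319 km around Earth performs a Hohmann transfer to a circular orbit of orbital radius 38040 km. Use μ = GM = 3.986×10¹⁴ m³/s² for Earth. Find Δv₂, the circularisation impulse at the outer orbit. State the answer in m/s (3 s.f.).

Δv ≈ 1400 m/s

r₁ = 7319 km = 7.319×10⁶ m.
r₂ = 38040 km = 3.804×10⁷ m.
Transfer ellipse a_t = (r₁ + r₂)/2 = 2.268×10⁷ m.
At r₁: circular v_c1 = √(μ/r₁) = 7380 m/s; transfer-perigee v_p = √[μ(2/r₁ − 1/a_t)] = 9558 m/s.
At r₂: circular v_c2 = √(μ/r₂) = 3237 m/s; transfer-apogee v_a = √[μ(2/r₂ − 1/a_t)] = 1839 m/s.
Δv₂ = v_c2 − v_a = 1398 m/s.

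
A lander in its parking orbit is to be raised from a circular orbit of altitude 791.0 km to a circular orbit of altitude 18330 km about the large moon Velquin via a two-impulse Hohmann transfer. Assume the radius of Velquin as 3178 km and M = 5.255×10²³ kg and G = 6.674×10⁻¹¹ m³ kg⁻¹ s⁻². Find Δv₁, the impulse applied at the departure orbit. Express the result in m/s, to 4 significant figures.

μ = GM = 6.674×10⁻¹¹ × 5.255×10²³ = 3.507×10¹³ m³/s².
r₁ = 3178 + 791.0 = 3969.0 km = 3.9690×10⁶ m.
r₂ = 3178 + 18330 = 21508 km = 2.1508×10⁷ m.
Transfer ellipse a_t = (r₁ + r₂)/2 = 1.274×10⁷ m.
At r₁: circular v_c1 = √(μ/r₁) = 2973 m/s; transfer-periapsis v_p = √[μ(2/r₁ − 1/a_t)] = 3863 m/s.
Δv₁ = v_p − v_c1 = 890.0 m/s.

Δv ≈ 890.0 m/s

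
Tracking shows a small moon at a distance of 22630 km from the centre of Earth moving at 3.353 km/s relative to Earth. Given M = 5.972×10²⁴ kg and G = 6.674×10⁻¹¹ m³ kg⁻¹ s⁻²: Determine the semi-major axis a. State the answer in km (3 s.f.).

μ = GM = 6.674×10⁻¹¹ × 5.972×10²⁴ = 3.986×10¹⁴ m³/s².
r = 2.263×10⁷ m.
Specific orbital energy ε = v²/2 − μ/r = (3353)²/2 − 3.986×10¹⁴/2.263×10⁷ = -1.199×10⁷ J/kg.
Since ε = −μ/(2a), a = −μ/(2ε) = 1.662×10⁷ m = 16619 km.

a ≈ 16600 km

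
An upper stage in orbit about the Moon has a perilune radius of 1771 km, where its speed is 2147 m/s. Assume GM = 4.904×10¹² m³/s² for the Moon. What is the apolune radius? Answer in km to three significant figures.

apolune radius ≈ 8790 km

r_p = 1.771×10⁶ m.
Specific energy ε = v²/2 − μ/r = -4.643×10⁵ J/kg, so a = −μ/(2ε) = 5.282×10⁶ m.
The apsides satisfy r_p + r_a = 2a, so the apolune radius is 2a − r_p = 8.792×10⁶ m = 8792.2 km.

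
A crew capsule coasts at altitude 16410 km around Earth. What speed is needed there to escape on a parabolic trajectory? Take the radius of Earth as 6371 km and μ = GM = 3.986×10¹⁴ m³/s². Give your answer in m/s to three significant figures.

v_esc ≈ 5920 m/s

r = 6371 + 16410 = 22781 km = 2.2781×10⁷ m.
Escape speed v_esc = √(2μ/r) = √(2 × 3.986×10¹⁴ / 2.278×10⁷) = √(3.499×10⁷) = 5916 m/s.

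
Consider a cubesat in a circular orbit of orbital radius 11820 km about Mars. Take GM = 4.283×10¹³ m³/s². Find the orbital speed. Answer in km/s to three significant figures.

v ≈ 1.90 km/s

r = 11820 km = 1.182×10⁷ m.
For a circular orbit v = √(μ/r) = √(4.283×10¹³ / 1.182×10⁷) = √(3.624×10⁶) = 1904 m/s.
That is 1.904 km/s.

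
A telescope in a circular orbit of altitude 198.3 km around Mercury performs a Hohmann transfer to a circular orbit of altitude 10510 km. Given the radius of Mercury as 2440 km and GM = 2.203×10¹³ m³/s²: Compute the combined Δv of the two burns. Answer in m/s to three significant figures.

Δv_total ≈ 1380 m/s

r₁ = 2440 + 198.3 = 2638.3 km = 2.6383×10⁶ m.
r₂ = 2440 + 10510 = 12950 km = 1.2950×10⁷ m.
Transfer ellipse a_t = (r₁ + r₂)/2 = 7.794×10⁶ m.
At r₁: circular v_c1 = √(μ/r₁) = 2890 m/s; transfer-periherm v_p = √[μ(2/r₁ − 1/a_t)] = 3725 m/s.
Δv₁ = v_p − v_c1 = 835.1 m/s.
At r₂: circular v_c2 = √(μ/r₂) = 1304 m/s; transfer-apoherm v_a = √[μ(2/r₂ − 1/a_t)] = 758.8 m/s.
Δv₂ = v_c2 − v_a = 545.4 m/s.
Total Δv = Δv₁ + Δv₂ = 1381 m/s.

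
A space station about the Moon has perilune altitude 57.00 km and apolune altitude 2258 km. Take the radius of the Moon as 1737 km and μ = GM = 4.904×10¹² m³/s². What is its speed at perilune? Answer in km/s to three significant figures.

r_p = 1737 + 57.00 = 1794.0 km = 1.7940×10⁶ m.
r_a = 1737 + 2258 = 3995.0 km = 3.9950×10⁶ m.
Semi-major axis a = (r_p + r_a)/2 = 2894.5 km = 2.894×10⁶ m.
Vis-viva: v² = μ(2/r − 1/a) = 4.904×10¹² × (1.115×10⁻⁶ − 3.455×10⁻⁷) = 3.773×10⁶ m²/s².
v = 1942 m/s = 1.942 km/s.

v ≈ 1.94 km/s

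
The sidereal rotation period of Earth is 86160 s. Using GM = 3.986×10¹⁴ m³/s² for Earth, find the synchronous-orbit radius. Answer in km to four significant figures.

A synchronous orbit has period T, so by Kepler's third law a = (μT²/4π²)^(1/3).
μT²/4π² = 3.986×10¹⁴ × (8.616×10⁴)² / 39.48 = 7.495×10²² m³.
a = 4.216×10⁷ m = 42163 km.

r_sync ≈ 42160 km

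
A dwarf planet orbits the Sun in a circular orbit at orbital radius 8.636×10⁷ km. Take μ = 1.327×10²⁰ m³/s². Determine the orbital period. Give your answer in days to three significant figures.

r = 8.636×10⁷ km = 8.636×10¹⁰ m.
Kepler's third law: T = 2π√(r³/μ) = 2π√((8.636×10¹⁰)³ / 1.327×10²⁰).
r³/μ = 4.854×10¹² s², so T = 2π × 2.203×10⁶ = 1.384×10⁷ s.
Converting: 1.384×10⁷ s ÷ 86400 = 160.2 days.

T ≈ 160 days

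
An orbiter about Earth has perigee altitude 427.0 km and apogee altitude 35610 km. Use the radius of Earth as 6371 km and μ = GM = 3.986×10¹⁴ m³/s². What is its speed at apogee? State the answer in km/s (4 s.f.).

r_p = 6371 + 427.0 = 6798.0 km = 6.7980×10⁶ m.
r_a = 6371 + 35610 = 41981 km = 4.1981×10⁷ m.
Semi-major axis a = (r_p + r_a)/2 = 24390 km = 2.439×10⁷ m.
Vis-viva: v² = μ(2/r − 1/a) = 3.986×10¹⁴ × (4.764×10⁻⁸ − 4.100×10⁻⁸) = 2.646×10⁶ m²/s².
v = 1627 m/s = 1.627 km/s.

v ≈ 1.627 km/s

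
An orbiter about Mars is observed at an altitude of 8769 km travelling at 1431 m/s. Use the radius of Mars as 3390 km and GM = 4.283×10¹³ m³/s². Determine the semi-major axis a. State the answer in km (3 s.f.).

r = 3390 + 8769 = 12159 km = 1.216×10⁷ m.
Vis-viva rearranged: 1/a = 2/r − v²/μ = 1.645×10⁻⁷ − 4.781×10⁻⁸ = 1.167×10⁻⁷ m⁻¹.
a = 8.571×10⁶ m = 8570.8 km.

a ≈ 8570 km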